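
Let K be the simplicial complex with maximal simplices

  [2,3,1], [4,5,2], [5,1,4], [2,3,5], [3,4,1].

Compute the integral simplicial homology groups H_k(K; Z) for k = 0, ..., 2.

H_0 = Z,  H_1 = Z,  H_2 = 0.

Fix the vertex order 1 < 2 < 3 < 4 < 5 and write every simplex with vertices in increasing order. Then dim K = 2 and the simplices of K are:

  0-simplices (5): [1], [2], [3], [4], [5]
  1-simplices (10): [1,2], [1,3], [1,4], [1,5], [2,3], [2,4], [2,5], [3,4], [3,5], [4,5]
  2-simplices (5): [1,2,3], [1,3,4], [1,4,5], [2,3,5], [2,4,5]

so the chain groups are C_0 ≅ Z^5, C_1 ≅ Z^10, C_2 ≅ Z^5.

The boundary map ∂_1: C_1 → C_0 maps an edge to its endpoints' difference, ∂[p,q] = q − p. For instance
  ∂[2,4] = [4] − [2].
The resulting 5×10 matrix has rank 4, and its Smith normal form has invariant factors (1,1,1,1).

∂_2: C_2 → C_1 maps a triangle to the signed sum of its edges. For instance
  ∂[1,4,5] = [4,5] − [1,5] + [1,4],
  ∂[2,3,5] = [3,5] − [2,5] + [2,3].
The resulting 10×5 matrix has rank 5, and its Smith normal form has invariant factors (1,1,1,1,1).

From H_k ≅ ker(∂_k) / im(∂_{k+1}) we obtain:

  H_0: rank C_0 − rank ∂_1 = 5 − 4 = 1, and the invariant factors of ∂_1 are all 1, so H_0 ≅ Z.
  H_1: rank ker ∂_1 − rank ∂_2 = (10 − 4) − 5 = 1, and the invariant factors of ∂_2 are all 1, so H_1 ≅ Z.
  H_2: rank ker ∂_2 − rank ∂_3 = (5 − 5) − 0 = 0, and there is no ∂_3, so H_2 ≅ 0.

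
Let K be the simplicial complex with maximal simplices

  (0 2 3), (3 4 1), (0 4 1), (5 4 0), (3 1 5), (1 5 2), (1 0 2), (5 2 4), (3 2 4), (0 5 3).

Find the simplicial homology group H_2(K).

H_2 ≅ 0.

We work with the vertex ordering 0 < 1 < 2 < 3 < 4 < 5. The simplices of K, each written with vertices in increasing order, are:

  0-simplices (6): [0], [1], [2], [3], [4], [5]
  1-simplices (15): [0,1], [0,2], [0,3], [0,4], [0,5], [1,2], [1,3], [1,4], [1,5], [2,3], [2,4], [2,5], [3,4], [3,5], [4,5]
  2-simplices (10): [0,1,2], [0,1,4], [0,2,3], [0,3,5], [0,4,5], [1,2,5], [1,3,4], [1,3,5], [2,3,4], [2,4,5]

Hence C_0 ≅ Z^6, C_1 ≅ Z^15, C_2 ≅ Z^10.

Boundary ∂_1: C_1 → C_0 sends each edge [p,q] (with p < q) to q − p.
The resulting 6×15 matrix has rank 5, and its Smith normal form has invariant factors (1,1,1,1,1).

Boundary ∂_2: C_2 → C_1 maps a triangle to the signed sum of its edges. For instance
  ∂[2,3,4] = [3,4] − [2,4] + [2,3],
  ∂[0,1,2] = [1,2] − [0,2] + [0,1].
As a 15×10 matrix over Z this has rank 10, with invariant factors (1,1,1,1,1,1,1,1,1,2).

From H_k ≅ ker(∂_k) / im(∂_{k+1}) we obtain:

  H_2: rank ker ∂_2 − rank ∂_3 = (10 − 10) − 0 = 0, and there is no ∂_3, so H_2 = 0.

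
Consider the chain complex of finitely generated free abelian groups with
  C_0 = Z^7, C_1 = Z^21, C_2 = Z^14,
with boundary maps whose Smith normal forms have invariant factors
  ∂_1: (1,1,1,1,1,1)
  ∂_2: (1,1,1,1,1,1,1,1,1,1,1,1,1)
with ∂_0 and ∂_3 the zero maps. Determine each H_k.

H_0 ≅ Z,  H_1 ≅ Z^2,  H_2 ≅ Z.

H_0: b_0 = 7 − 0 − 6 = 1; torsion from ∂_1 factors > 1: none. So H_0 ≅ Z.
H_1: b_1 = 21 − 6 − 13 = 2; torsion from ∂_2 factors > 1: none. So H_1 ≅ Z^2.
H_2: b_2 = 14 − 13 − 0 = 1; torsion from ∂_3 factors > 1: none. So H_2 ≅ Z.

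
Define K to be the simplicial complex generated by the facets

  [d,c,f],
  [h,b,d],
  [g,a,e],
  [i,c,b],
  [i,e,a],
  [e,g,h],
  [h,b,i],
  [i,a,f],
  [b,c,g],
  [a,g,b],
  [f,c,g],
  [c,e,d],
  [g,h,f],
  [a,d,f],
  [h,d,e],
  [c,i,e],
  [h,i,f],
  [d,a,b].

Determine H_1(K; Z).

Fix the vertex order a < b < c < d < e < f < g < h < i and write every simplex with vertices in increasing order. Then dim K = 2 and the simplices of K are:

  0-simplices (9): a, b, c, d, e, f, g, h, i
  1-simplices (27): ab, ad, ae, af, ag, ai, bc, bd, bg, bh, bi, cd, ce, cf, cg, ci, de, df, dh, eg, eh, ei, fg, fh, fi, gh, hi
  2-simplices (18): abd, abg, adf, aeg, aei, afi, bcg, bci, bdh, bhi, cde, cdf, cei, cfg, deh, egh, fgh, fhi

giving chain groups C_0 ≅ Z^9, C_1 ≅ Z^27, C_2 ≅ Z^18.

∂_1: C_1 → C_0 is given by ∂[p,q] = [q] − [p].
The 9×27 boundary matrix has rank 8 and Smith normal form diag(1,1,1,1,1,1,1,1).

∂_2: C_2 → C_1 sends each 2-simplex [p,q,r] to [q,r] − [p,r] + [p,q]. For instance
  ∂adf = df − af + ad,
  ∂bhi = hi − bi + bh.
As a 27×18 matrix over Z this has rank 17, with invariant factors (1,1,1,1,1,1,1,1,1,1,1,1,1,1,1,1,1).

Reading off H_k = ker ∂_k / im ∂_{k+1}:

  H_1: rank ker ∂_1 − rank ∂_2 = (27 − 8) − 17 = 2, and the invariant factors of ∂_2 are all 1, so H_1 ≅ Z^2.

(K is a triangulation of the torus T^2.)

H_1 ≅ Z^2.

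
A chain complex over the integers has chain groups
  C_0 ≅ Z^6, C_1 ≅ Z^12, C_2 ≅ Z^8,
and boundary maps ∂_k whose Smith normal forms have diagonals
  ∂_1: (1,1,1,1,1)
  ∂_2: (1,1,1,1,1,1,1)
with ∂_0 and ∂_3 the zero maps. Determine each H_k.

H_0 ≅ Z,  H_1 = 0,  H_2 ≅ Z.

H_0: b_0 = 6 − 0 − 5 = 1; torsion from ∂_1 factors > 1: none. So H_0 ≅ Z.
H_1: b_1 = 12 − 5 − 7 = 0; torsion from ∂_2 factors > 1: none. So H_1 ≅ 0.
H_2: b_2 = 8 − 7 − 0 = 1; torsion from ∂_3 factors > 1: none. So H_2 ≅ Z.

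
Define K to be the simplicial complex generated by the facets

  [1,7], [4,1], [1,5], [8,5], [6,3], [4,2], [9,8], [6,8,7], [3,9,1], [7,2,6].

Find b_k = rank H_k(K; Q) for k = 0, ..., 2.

Order the vertices as 1 < 2 < 3 < 4 < 5 < 6 < 7 < 8 < 9. Listing each simplex with vertices in this order, K has dimension 2 with simplices:

  0-simplices (9): [1], [2], [3], [4], [5], [6], [7], [8], [9]
  1-simplices (15): [1,3], [1,4], [1,5], [1,7], [1,9], [2,4], [2,6], [2,7], [3,6], [3,9], [5,8], [6,7], [6,8], [7,8], [8,9]
  2-simplices (3): [1,3,9], [2,6,7], [6,7,8]

so the chain groups are C_0 ≅ Z^9, C_1 ≅ Z^15, C_2 ≅ Z^3.

The boundary map ∂_1: C_1 → C_0 sends each edge [p,q] (with p < q) to q − p. For instance
  ∂[6,8] = [8] − [6].
The 9×15 boundary matrix has rank 8 and Smith normal form diag(1,1,1,1,1,1,1,1).

The boundary map ∂_2: C_2 → C_1 acts by ∂[p,q,r] = [q,r] − [p,r] + [p,q]. For instance
  ∂[6,7,8] = [7,8] − [6,8] + [6,7],
  ∂[1,3,9] = [3,9] − [1,9] + [1,3].
As a 15×3 matrix over Z this has rank 3, with invariant factors (1,1,1).

Reading off H_k = ker ∂_k / im ∂_{k+1}:

  H_0: rank C_0 − rank ∂_1 = 9 − 8 = 1, and the invariant factors of ∂_1 are all 1, so H_0 ≅ Z.
  H_1: rank ker ∂_1 − rank ∂_2 = (15 − 8) − 3 = 4, and the invariant factors of ∂_2 are all 1, so H_1 ≅ Z^4.
  H_2: rank ker ∂_2 − rank ∂_3 = (3 − 3) − 0 = 0, and there is no ∂_3, so H_2 ≅ 0.

Hence the Betti numbers are b_0 = 1, b_1 = 4, b_2 = 0.

b_0 = 1, b_1 = 4, b_2 = 0.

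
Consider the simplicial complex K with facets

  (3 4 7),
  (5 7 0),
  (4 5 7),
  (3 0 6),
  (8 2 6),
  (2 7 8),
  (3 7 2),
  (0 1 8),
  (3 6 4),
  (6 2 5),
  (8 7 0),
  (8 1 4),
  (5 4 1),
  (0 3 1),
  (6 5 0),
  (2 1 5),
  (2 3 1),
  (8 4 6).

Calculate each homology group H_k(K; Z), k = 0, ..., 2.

Order the vertices as 0 < 1 < 2 < 3 < 4 < 5 < 6 < 7 < 8. Listing each simplex with vertices in this order, K has dimension 2 with simplices:

  0-simplices (9): [0], [1], [2], [3], [4], [5], [6], [7], [8]
  1-simplices (27): (27 of them)
  2-simplices (18): [0,1,3], [0,1,8], [0,3,6], [0,5,6], [0,5,7], [0,7,8], [1,2,3], [1,2,5], [1,4,5], [1,4,8], [2,3,7], [2,5,6], [2,6,8], [2,7,8], [3,4,6], [3,4,7], [4,5,7], [4,6,8]

so the chain groups are C_0 ≅ Z^9, C_1 ≅ Z^27, C_2 ≅ Z^18.

The boundary map ∂_1: C_1 → C_0 is given by ∂[p,q] = [q] − [p]. For instance
  ∂[4,5] = [5] − [4].
The 9×27 boundary matrix has rank 8 and Smith normal form diag(1,1,1,1,1,1,1,1).

∂_2: C_2 → C_1 acts by ∂[p,q,r] = [q,r] − [p,r] + [p,q]. For instance
  ∂[2,3,7] = [3,7] − [2,7] + [2,3],
  ∂[0,3,6] = [3,6] − [0,6] + [0,3].
This gives a 27×18 integer matrix of rank 17; reducing to Smith normal form yields diagonal entries (1,1,1,1,1,1,1,1,1,1,1,1,1,1,1,1,1).

From H_k ≅ ker(∂_k) / im(∂_{k+1}) we obtain:

  H_0: rank C_0 − rank ∂_1 = 9 − 8 = 1, and the invariant factors of ∂_1 are all 1, so H_0 = Z.
  H_1: rank ker ∂_1 − rank ∂_2 = (27 − 8) − 17 = 2, and the invariant factors of ∂_2 are all 1, so H_1 = Z^2.
  H_2: rank ker ∂_2 − rank ∂_3 = (18 − 17) − 0 = 1, and there is no ∂_3, so H_2 = Z.

(K is a triangulation of the torus T^2.)

H_0 ≅ Z,  H_1 ≅ Z^2,  H_2 ≅ Z.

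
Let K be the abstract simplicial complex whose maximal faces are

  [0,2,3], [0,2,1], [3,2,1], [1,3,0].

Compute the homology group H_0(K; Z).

H_0 ≅ Z.

Order the vertices as 0 < 1 < 2 < 3. Listing each simplex with vertices in this order, K has dimension 2 with simplices:

  0-simplices (4): [0], [1], [2], [3]
  1-simplices (6): [0,1], [0,2], [0,3], [1,2], [1,3], [2,3]
  2-simplices (4): [0,1,2], [0,1,3], [0,2,3], [1,2,3]

so the chain groups are C_0 ≅ Z^4, C_1 ≅ Z^6, C_2 ≅ Z^4.

Boundary ∂_1: C_1 → C_0 sends each edge [p,q] (with p < q) to q − p. For instance
  ∂[0,1] = [1] − [0].
As a 4×6 matrix over Z this has rank 3, with invariant factors (1,1,1).

The boundary map ∂_2: C_2 → C_1 sends each 2-simplex [p,q,r] to [q,r] − [p,r] + [p,q]. For instance
  ∂[1,2,3] = [2,3] − [1,3] + [1,2],
  ∂[0,2,3] = [2,3] − [0,3] + [0,2].
The resulting 6×4 matrix has rank 3, and its Smith normal form has invariant factors (1,1,1).

Now H_k = ker ∂_k / im ∂_{k+1}, so:

  H_0: rank C_0 − rank ∂_1 = 4 − 3 = 1, and the invariant factors of ∂_1 are all 1, so H_0 ≅ Z.

(K is a triangulation of the 2-sphere S^2.)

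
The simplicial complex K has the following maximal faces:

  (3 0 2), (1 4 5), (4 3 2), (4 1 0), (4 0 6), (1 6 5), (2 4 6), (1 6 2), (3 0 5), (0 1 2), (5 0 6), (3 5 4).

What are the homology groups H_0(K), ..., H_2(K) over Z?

K has 7 vertices, 18 edges, 12 triangles.
rank ∂_0 = 0, rank ∂_1 = 6 ⇒ b_0 = 7 − 0 − 6 = 1; all invariant factors of ∂_1 are 1 so no torsion. So H_0 = Z.
rank ∂_1 = 6, rank ∂_2 = 12 ⇒ b_1 = 18 − 6 − 12 = 0; ∂_2 has invariant factor(s) [2] giving torsion. So H_1 = Z/2.
rank ∂_2 = 12, rank ∂_3 = 0 ⇒ b_2 = 12 − 12 − 0 = 0. So H_2 = 0.

H_0 ≅ Z,  H_1 ≅ Z/2,  H_2 = 0.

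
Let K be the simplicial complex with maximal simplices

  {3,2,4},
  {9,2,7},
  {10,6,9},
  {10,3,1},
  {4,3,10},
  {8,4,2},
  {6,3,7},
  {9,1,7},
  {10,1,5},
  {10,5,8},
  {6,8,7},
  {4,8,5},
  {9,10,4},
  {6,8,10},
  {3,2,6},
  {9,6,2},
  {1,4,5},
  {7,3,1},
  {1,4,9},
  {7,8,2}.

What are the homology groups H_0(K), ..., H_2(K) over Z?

K has 10 vertices, 30 edges, 20 triangles.
rank ∂_0 = 0, rank ∂_1 = 9 ⇒ b_0 = 10 − 0 − 9 = 1; all invariant factors of ∂_1 are 1 so no torsion. So H_0 ≅ Z.
rank ∂_1 = 9, rank ∂_2 = 20 ⇒ b_1 = 30 − 9 − 20 = 1; ∂_2 has invariant factor(s) [2] giving torsion. So H_1 ≅ Z ⊕ Z/2.
rank ∂_2 = 20, rank ∂_3 = 0 ⇒ b_2 = 20 − 20 − 0 = 0. So H_2 ≅ 0.

H_0 ≅ Z,  H_1 ≅ Z ⊕ Z/2,  H_2 = 0.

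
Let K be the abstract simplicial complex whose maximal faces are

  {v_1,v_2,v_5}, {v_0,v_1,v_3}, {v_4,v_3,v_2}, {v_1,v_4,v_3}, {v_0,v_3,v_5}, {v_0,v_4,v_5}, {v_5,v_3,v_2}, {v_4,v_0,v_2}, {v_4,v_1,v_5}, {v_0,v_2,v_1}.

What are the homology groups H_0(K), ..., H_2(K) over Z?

We work with the vertex ordering v_0 < v_1 < v_2 < v_3 < v_4 < v_5. The simplices of K, each written with vertices in increasing order, are:

  0-simplices (6): [v_0], [v_1], [v_2], [v_3], [v_4], [v_5]
  1-simplices (15): (15 of them)
  2-simplices (10): [v_0,v_1,v_2], [v_0,v_1,v_3], [v_0,v_2,v_4], [v_0,v_3,v_5], [v_0,v_4,v_5], [v_1,v_2,v_5], [v_1,v_3,v_4], [v_1,v_4,v_5], [v_2,v_3,v_4], [v_2,v_3,v_5]

Hence C_0 ≅ Z^6, C_1 ≅ Z^15, C_2 ≅ Z^10.

∂_1: C_1 → C_0 is given by ∂[p,q] = [q] − [p]. For instance
  ∂[v_3,v_5] = [v_5] − [v_3].
The resulting 6×15 matrix has rank 5, and its Smith normal form has invariant factors (1,1,1,1,1).

Boundary ∂_2: C_2 → C_1 sends each 2-simplex [p,q,r] to [q,r] − [p,r] + [p,q]. For instance
  ∂[v_0,v_3,v_5] = [v_3,v_5] − [v_0,v_5] + [v_0,v_3],
  ∂[v_0,v_2,v_4] = [v_2,v_4] − [v_0,v_4] + [v_0,v_2].
The resulting 15×10 matrix has rank 10, and its Smith normal form has invariant factors (1,1,1,1,1,1,1,1,1,2).

Computing H_k = (kernel of ∂_k) / (image of ∂_{k+1}):

  H_0: rank C_0 − rank ∂_1 = 6 − 5 = 1, and the invariant factors of ∂_1 are all 1, so H_0 = Z.
  H_1: rank ker ∂_1 − rank ∂_2 = (15 − 5) − 10 = 0, and ∂_2 has invariant factor 2 > 1, so H_1 = Z/2.
  H_2: rank ker ∂_2 − rank ∂_3 = (10 − 10) − 0 = 0, and there is no ∂_3, so H_2 = 0.

(K is a triangulation of the real projective plane RP^2.)

H_0 = Z,  H_1 = Z/2,  H_2 = 0.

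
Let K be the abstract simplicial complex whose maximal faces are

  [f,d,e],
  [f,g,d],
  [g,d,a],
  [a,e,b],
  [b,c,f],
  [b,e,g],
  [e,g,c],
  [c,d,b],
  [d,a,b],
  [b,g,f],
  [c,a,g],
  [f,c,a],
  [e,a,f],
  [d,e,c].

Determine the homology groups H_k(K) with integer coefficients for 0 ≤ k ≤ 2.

H_0 = Z,  H_1 = Z^2,  H_2 = Z.

Take the total order a < b < c < d < e < f < g on the vertex set. Then K (dimension 2) consists of the simplices:

  0-simplices (7): a, b, c, d, e, f, g
  1-simplices (21): ab, ac, ad, ae, af, ag, bc, bd, be, bf, bg, cd, ce, cf, cg, de, df, dg, ef, eg, fg
  2-simplices (14): abd, abe, acf, acg, adg, aef, bcd, bcf, beg, bfg, cde, ceg, def, dfg

giving chain groups C_0 ≅ Z^7, C_1 ≅ Z^21, C_2 ≅ Z^14.

∂_1: C_1 → C_0 maps an edge to its endpoints' difference, ∂[p,q] = q − p.
The resulting 7×21 matrix has rank 6, and its Smith normal form has invariant factors (1,1,1,1,1,1).

The boundary map ∂_2: C_2 → C_1 maps a triangle to the signed sum of its edges. For instance
  ∂cde = de − ce + cd,
  ∂aef = ef − af + ae.
The 21×14 boundary matrix has rank 13 and Smith normal form diag(1,1,1,1,1,1,1,1,1,1,1,1,1).

Now H_k = ker ∂_k / im ∂_{k+1}, so:

  H_0: rank C_0 − rank ∂_1 = 7 − 6 = 1, and the invariant factors of ∂_1 are all 1, so H_0 ≅ Z.
  H_1: rank ker ∂_1 − rank ∂_2 = (21 − 6) − 13 = 2, and the invariant factors of ∂_2 are all 1, so H_1 ≅ Z^2.
  H_2: rank ker ∂_2 − rank ∂_3 = (14 − 13) − 0 = 1, and there is no ∂_3, so H_2 ≅ Z.

(K is a triangulation of the torus T^2.)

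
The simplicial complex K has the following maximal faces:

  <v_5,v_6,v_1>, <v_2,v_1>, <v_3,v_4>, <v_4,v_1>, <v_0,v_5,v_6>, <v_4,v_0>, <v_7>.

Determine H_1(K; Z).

K has 8 vertices, 9 edges, 2 triangles.
rank ∂_1 = 6, rank ∂_2 = 2 ⇒ b_1 = 9 − 6 − 2 = 1; all invariant factors of ∂_2 are 1 so no torsion. So H_1 = Z.

H_1 = Z.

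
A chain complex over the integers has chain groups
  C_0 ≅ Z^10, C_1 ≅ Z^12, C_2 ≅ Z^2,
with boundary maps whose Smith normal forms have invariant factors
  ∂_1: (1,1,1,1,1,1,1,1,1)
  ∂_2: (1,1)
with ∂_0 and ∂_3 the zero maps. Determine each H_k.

H_0 ≅ Z,  H_1 ≅ Z,  H_2 = 0.

H_0: b_0 = 10 − 0 − 9 = 1; torsion from ∂_1 factors > 1: none. So H_0 ≅ Z.
H_1: b_1 = 12 − 9 − 2 = 1; torsion from ∂_2 factors > 1: none. So H_1 ≅ Z.
H_2: b_2 = 2 − 2 − 0 = 0; torsion from ∂_3 factors > 1: none. So H_2 ≅ 0.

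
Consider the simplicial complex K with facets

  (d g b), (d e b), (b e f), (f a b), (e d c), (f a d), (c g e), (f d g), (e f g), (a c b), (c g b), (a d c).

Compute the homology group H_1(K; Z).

K has 7 vertices, 18 edges, 12 triangles.
rank ∂_1 = 6, rank ∂_2 = 12 ⇒ b_1 = 18 − 6 − 12 = 0; ∂_2 has invariant factor(s) [2] giving torsion. So H_1 ≅ Z/2Z.

H_1 ≅ Z/2Z.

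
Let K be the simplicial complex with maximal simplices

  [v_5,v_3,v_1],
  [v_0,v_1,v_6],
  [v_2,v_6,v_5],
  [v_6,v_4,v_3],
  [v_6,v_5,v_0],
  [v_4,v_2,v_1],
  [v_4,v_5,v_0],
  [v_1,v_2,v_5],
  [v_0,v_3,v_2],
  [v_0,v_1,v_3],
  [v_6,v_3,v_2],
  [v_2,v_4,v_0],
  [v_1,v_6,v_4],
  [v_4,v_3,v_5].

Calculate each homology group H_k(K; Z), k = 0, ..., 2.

Take the total order v_0 < v_1 < v_2 < v_3 < v_4 < v_5 < v_6 on the vertex set. Then K (dimension 2) consists of the simplices:

  0-simplices (7): [v_0], [v_1], [v_2], [v_3], [v_4], [v_5], [v_6]
  1-simplices (21): (21 of them)
  2-simplices (14): (14 of them)

Hence C_0 ≅ Z^7, C_1 ≅ Z^21, C_2 ≅ Z^14.

∂_1: C_1 → C_0 sends each edge [p,q] (with p < q) to q − p. For instance
  ∂[v_0,v_6] = [v_6] − [v_0].
The 7×21 boundary matrix has rank 6 and Smith normal form diag(1,1,1,1,1,1).

Boundary ∂_2: C_2 → C_1 acts by ∂[p,q,r] = [q,r] − [p,r] + [p,q]. For instance
  ∂[v_2,v_3,v_6] = [v_3,v_6] − [v_2,v_6] + [v_2,v_3],
  ∂[v_1,v_2,v_4] = [v_2,v_4] − [v_1,v_4] + [v_1,v_2].
This gives a 21×14 integer matrix of rank 13; reducing to Smith normal form yields diagonal entries (1,1,1,1,1,1,1,1,1,1,1,1,1).

Now H_k = ker ∂_k / im ∂_{k+1}, so:

  H_0: rank C_0 − rank ∂_1 = 7 − 6 = 1, and the invariant factors of ∂_1 are all 1, so H_0 = Z.
  H_1: rank ker ∂_1 − rank ∂_2 = (21 − 6) − 13 = 2, and the invariant factors of ∂_2 are all 1, so H_1 = Z^2.
  H_2: rank ker ∂_2 − rank ∂_3 = (14 − 13) − 0 = 1, and there is no ∂_3, so H_2 = Z.

H_0 ≅ Z,  H_1 ≅ Z^2,  H_2 ≅ Z.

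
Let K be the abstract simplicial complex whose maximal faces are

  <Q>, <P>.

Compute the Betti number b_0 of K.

b_0 = 2.

K has 2 vertices.
rank ∂_0 = 0, rank ∂_1 = 0 ⇒ b_0 = 2 − 0 − 0 = 2. So H_0 ≅ Z^2.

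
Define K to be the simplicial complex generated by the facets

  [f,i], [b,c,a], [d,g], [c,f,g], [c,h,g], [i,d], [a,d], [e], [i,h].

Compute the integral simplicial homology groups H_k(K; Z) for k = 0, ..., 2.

K has 9 vertices, 13 edges, 3 triangles.
rank ∂_0 = 0, rank ∂_1 = 7 ⇒ b_0 = 9 − 0 − 7 = 2; all invariant factors of ∂_1 are 1 so no torsion. So H_0 = Z^2.
rank ∂_1 = 7, rank ∂_2 = 3 ⇒ b_1 = 13 − 7 − 3 = 3; all invariant factors of ∂_2 are 1 so no torsion. So H_1 = Z^3.
rank ∂_2 = 3, rank ∂_3 = 0 ⇒ b_2 = 3 − 3 − 0 = 0. So H_2 = 0.

H_0 ≅ Z^2,  H_1 ≅ Z^3,  H_2 = 0.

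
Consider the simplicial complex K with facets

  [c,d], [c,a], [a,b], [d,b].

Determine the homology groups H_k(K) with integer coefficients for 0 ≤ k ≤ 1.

H_0 ≅ Z,  H_1 ≅ Z.

Fix the vertex order a < b < c < d and write every simplex with vertices in increasing order. Then dim K = 1 and the simplices of K are:

  0-simplices (4): a, b, c, d
  1-simplices (4): ab, ac, bd, cd

so the chain groups are C_0 ≅ Z^4, C_1 ≅ Z^4.

Boundary ∂_1: C_1 → C_0 sends each edge [p,q] (with p < q) to q − p. For instance
  ∂ab = b − a.
As a 4×4 matrix over Z this has rank 3, with invariant factors (1,1,1).

Reading off H_k = ker ∂_k / im ∂_{k+1}:

  H_0: rank C_0 − rank ∂_1 = 4 − 3 = 1, and the invariant factors of ∂_1 are all 1, so H_0 ≅ Z.
  H_1: rank ker ∂_1 − rank ∂_2 = (4 − 3) − 0 = 1, and there is no ∂_2, so H_1 ≅ Z.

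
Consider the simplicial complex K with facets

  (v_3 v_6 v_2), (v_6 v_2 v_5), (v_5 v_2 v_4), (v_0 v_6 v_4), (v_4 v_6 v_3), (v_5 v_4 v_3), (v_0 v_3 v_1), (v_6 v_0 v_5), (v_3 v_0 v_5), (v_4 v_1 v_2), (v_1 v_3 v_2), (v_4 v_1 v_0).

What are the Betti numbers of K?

Fix the vertex order v_0 < v_1 < v_2 < v_3 < v_4 < v_5 < v_6 and write every simplex with vertices in increasing order. Then dim K = 2 and the simplices of K are:

  0-simplices (7): [v_0], [v_1], [v_2], [v_3], [v_4], [v_5], [v_6]
  1-simplices (18): (18 of them)
  2-simplices (12): (12 of them)

giving chain groups C_0 ≅ Z^7, C_1 ≅ Z^18, C_2 ≅ Z^12.

Boundary ∂_1: C_1 → C_0 is given by ∂[p,q] = [q] − [p]. For instance
  ∂[v_4,v_5] = [v_5] − [v_4].
The resulting 7×18 matrix has rank 6, and its Smith normal form has invariant factors (1,1,1,1,1,1).

∂_2: C_2 → C_1 acts by ∂[p,q,r] = [q,r] − [p,r] + [p,q]. For instance
  ∂[v_1,v_2,v_4] = [v_2,v_4] − [v_1,v_4] + [v_1,v_2],
  ∂[v_0,v_1,v_3] = [v_1,v_3] − [v_0,v_3] + [v_0,v_1].
The resulting 18×12 matrix has rank 12, and its Smith normal form has invariant factors (1,1,1,1,1,1,1,1,1,1,1,2).

From H_k ≅ ker(∂_k) / im(∂_{k+1}) we obtain:

  H_0: rank C_0 − rank ∂_1 = 7 − 6 = 1, and the invariant factors of ∂_1 are all 1, so H_0 = Z.
  H_1: rank ker ∂_1 − rank ∂_2 = (18 − 6) − 12 = 0, and ∂_2 has invariant factor 2 > 1, so H_1 = Z/2.
  H_2: rank ker ∂_2 − rank ∂_3 = (12 − 12) − 0 = 0, and there is no ∂_3, so H_2 = 0.

(K is a triangulation of the real projective plane RP^2.)

Hence the Betti numbers are b_0 = 1, b_1 = 0, b_2 = 0.

b_0 = 1, b_1 = 0, b_2 = 0.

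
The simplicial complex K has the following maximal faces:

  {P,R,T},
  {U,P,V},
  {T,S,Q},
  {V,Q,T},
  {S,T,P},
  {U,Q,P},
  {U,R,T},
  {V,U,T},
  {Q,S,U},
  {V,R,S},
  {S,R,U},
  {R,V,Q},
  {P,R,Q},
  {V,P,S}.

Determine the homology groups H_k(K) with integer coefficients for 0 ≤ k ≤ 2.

H_0 ≅ Z,  H_1 ≅ Z^2,  H_2 ≅ Z.

We work with the vertex ordering P < Q < R < S < T < U < V. The simplices of K, each written with vertices in increasing order, are:

  0-simplices (7): P, Q, R, S, T, U, V
  1-simplices (21): PQ, PR, PS, PT, PU, PV, QR, QS, QT, QU, QV, RS, RT, RU, RV, ST, SU, SV, TU, TV, UV
  2-simplices (14): PQR, PQU, PRT, PST, PSV, PUV, QRV, QST, QSU, QTV, RSU, RSV, RTU, TUV

so the chain groups are C_0 ≅ Z^7, C_1 ≅ Z^21, C_2 ≅ Z^14.

∂_1: C_1 → C_0 maps an edge to its endpoints' difference, ∂[p,q] = q − p. For instance
  ∂QV = V − Q.
The 7×21 boundary matrix has rank 6 and Smith normal form diag(1,1,1,1,1,1).

Boundary ∂_2: C_2 → C_1 sends each 2-simplex [p,q,r] to [q,r] − [p,r] + [p,q]. For instance
  ∂PSV = SV − PV + PS,
  ∂RTU = TU − RU + RT.
This gives a 21×14 integer matrix of rank 13; reducing to Smith normal form yields diagonal entries (1,1,1,1,1,1,1,1,1,1,1,1,1).

Computing H_k = (kernel of ∂_k) / (image of ∂_{k+1}):

  H_0: rank C_0 − rank ∂_1 = 7 − 6 = 1, and the invariant factors of ∂_1 are all 1, so H_0 = Z.
  H_1: rank ker ∂_1 − rank ∂_2 = (21 − 6) − 13 = 2, and the invariant factors of ∂_2 are all 1, so H_1 = Z^2.
  H_2: rank ker ∂_2 − rank ∂_3 = (14 − 13) − 0 = 1, and there is no ∂_3, so H_2 = Z.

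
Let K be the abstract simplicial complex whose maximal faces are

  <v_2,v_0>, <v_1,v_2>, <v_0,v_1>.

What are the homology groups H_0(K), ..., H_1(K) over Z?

H_0 = Z,  H_1 = Z.

We work with the vertex ordering v_0 < v_1 < v_2. The simplices of K, each written with vertices in increasing order, are:

  0-simplices (3): [v_0], [v_1], [v_2]
  1-simplices (3): [v_0,v_1], [v_0,v_2], [v_1,v_2]

Hence C_0 ≅ Z^3, C_1 ≅ Z^3.

∂_1: C_1 → C_0 maps an edge to its endpoints' difference, ∂[p,q] = q − p. For instance
  ∂[v_0,v_1] = [v_1] − [v_0].
The 3×3 boundary matrix has rank 2 and Smith normal form diag(1,1).

Reading off H_k = ker ∂_k / im ∂_{k+1}:

  H_0: rank C_0 − rank ∂_1 = 3 − 2 = 1, and the invariant factors of ∂_1 are all 1, so H_0 = Z.
  H_1: rank ker ∂_1 − rank ∂_2 = (3 − 2) − 0 = 1, and there is no ∂_2, so H_1 = Z.

As a check, the Euler characteristic is 3 − 3 = 0, which agrees with 1 − 1 = 0.
(K is a triangulation of the circle S^1.)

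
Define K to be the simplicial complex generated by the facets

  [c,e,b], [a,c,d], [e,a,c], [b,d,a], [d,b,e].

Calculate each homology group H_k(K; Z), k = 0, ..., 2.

Order the vertices as a < b < c < d < e. Listing each simplex with vertices in this order, K has dimension 2 with simplices:

  0-simplices (5): a, b, c, d, e
  1-simplices (10): ab, ac, ad, ae, bc, bd, be, cd, ce, de
  2-simplices (5): abd, acd, ace, bce, bde

giving chain groups C_0 ≅ Z^5, C_1 ≅ Z^10, C_2 ≅ Z^5.

Boundary ∂_1: C_1 → C_0 maps an edge to its endpoints' difference, ∂[p,q] = q − p.
The 5×10 boundary matrix has rank 4 and Smith normal form diag(1,1,1,1).

∂_2: C_2 → C_1 acts by ∂[p,q,r] = [q,r] − [p,r] + [p,q]. For instance
  ∂acd = cd − ad + ac,
  ∂bde = de − be + bd.
As a 10×5 matrix over Z this has rank 5, with invariant factors (1,1,1,1,1).

Computing H_k = (kernel of ∂_k) / (image of ∂_{k+1}):

  H_0: rank C_0 − rank ∂_1 = 5 − 4 = 1, and the invariant factors of ∂_1 are all 1, so H_0 = Z.
  H_1: rank ker ∂_1 − rank ∂_2 = (10 − 4) − 5 = 1, and the invariant factors of ∂_2 are all 1, so H_1 = Z.
  H_2: rank ker ∂_2 − rank ∂_3 = (5 − 5) − 0 = 0, and there is no ∂_3, so H_2 = 0.

H_0 = Z,  H_1 = Z,  H_2 = 0.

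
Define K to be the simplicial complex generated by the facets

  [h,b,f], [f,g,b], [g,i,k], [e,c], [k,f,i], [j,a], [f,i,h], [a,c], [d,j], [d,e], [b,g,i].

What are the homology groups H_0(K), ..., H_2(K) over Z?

H_0 = Z^2,  H_1 = Z^2,  H_2 = 0.

Take the total order a < b < c < d < e < f < g < h < i < j < k on the vertex set. Then K (dimension 2) consists of the simplices:

  0-simplices (11): a, b, c, d, e, f, g, h, i, j, k
  1-simplices (17): ac, aj, bf, bg, bh, bi, ce, de, dj, fg, fh, fi, fk, gi, gk, hi, ik
  2-simplices (6): bfg, bfh, bgi, fhi, fik, gik

Hence C_0 ≅ Z^11, C_1 ≅ Z^17, C_2 ≅ Z^6.

The boundary map ∂_1: C_1 → C_0 sends each edge [p,q] (with p < q) to q − p. For instance
  ∂ce = e − c.
As a 11×17 matrix over Z this has rank 9, with invariant factors (1,1,1,1,1,1,1,1,1).

Boundary ∂_2: C_2 → C_1 maps a triangle to the signed sum of its edges. For instance
  ∂gik = ik − gk + gi,
  ∂fik = ik − fk + fi.
As a 17×6 matrix over Z this has rank 6, with invariant factors (1,1,1,1,1,1).

From H_k ≅ ker(∂_k) / im(∂_{k+1}) we obtain:

  H_0: rank C_0 − rank ∂_1 = 11 − 9 = 2, and the invariant factors of ∂_1 are all 1, so H_0 ≅ Z^2.
  H_1: rank ker ∂_1 − rank ∂_2 = (17 − 9) − 6 = 2, and the invariant factors of ∂_2 are all 1, so H_1 ≅ Z^2.
  H_2: rank ker ∂_2 − rank ∂_3 = (6 − 6) − 0 = 0, and there is no ∂_3, so H_2 ≅ 0.

(K is a triangulation of the disjoint union of the cylinder S^1 x I and the circle S^1.)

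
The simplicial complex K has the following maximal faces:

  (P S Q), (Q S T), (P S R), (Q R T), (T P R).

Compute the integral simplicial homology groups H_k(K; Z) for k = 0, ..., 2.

K has 5 vertices, 10 edges, 5 triangles.
rank ∂_0 = 0, rank ∂_1 = 4 ⇒ b_0 = 5 − 0 − 4 = 1; all invariant factors of ∂_1 are 1 so no torsion. So H_0 ≅ Z.
rank ∂_1 = 4, rank ∂_2 = 5 ⇒ b_1 = 10 − 4 − 5 = 1; all invariant factors of ∂_2 are 1 so no torsion. So H_1 ≅ Z.
rank ∂_2 = 5, rank ∂_3 = 0 ⇒ b_2 = 5 − 5 − 0 = 0. So H_2 ≅ 0.

H_0 = Z,  H_1 = Z,  H_2 = 0.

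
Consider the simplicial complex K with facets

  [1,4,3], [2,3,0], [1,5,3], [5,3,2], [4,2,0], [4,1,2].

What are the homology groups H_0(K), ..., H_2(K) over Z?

Take the total order 0 < 1 < 2 < 3 < 4 < 5 on the vertex set. Then K (dimension 2) consists of the simplices:

  0-simplices (6): [0], [1], [2], [3], [4], [5]
  1-simplices (12): [0,2], [0,3], [0,4], [1,2], [1,3], [1,4], [1,5], [2,3], [2,4], [2,5], [3,4], [3,5]
  2-simplices (6): [0,2,3], [0,2,4], [1,2,4], [1,3,4], [1,3,5], [2,3,5]

so the chain groups are C_0 ≅ Z^6, C_1 ≅ Z^12, C_2 ≅ Z^6.

∂_1: C_1 → C_0 maps an edge to its endpoints' difference, ∂[p,q] = q − p.
The resulting 6×12 matrix has rank 5, and its Smith normal form has invariant factors (1,1,1,1,1).

∂_2: C_2 → C_1 maps a triangle to the signed sum of its edges. For instance
  ∂[1,3,4] = [3,4] − [1,4] + [1,3],
  ∂[1,2,4] = [2,4] − [1,4] + [1,2].
The 12×6 boundary matrix has rank 6 and Smith normal form diag(1,1,1,1,1,1).

Reading off H_k = ker ∂_k / im ∂_{k+1}:

  H_0: rank C_0 − rank ∂_1 = 6 − 5 = 1, and the invariant factors of ∂_1 are all 1, so H_0 ≅ Z.
  H_1: rank ker ∂_1 − rank ∂_2 = (12 − 5) − 6 = 1, and the invariant factors of ∂_2 are all 1, so H_1 ≅ Z.
  H_2: rank ker ∂_2 − rank ∂_3 = (6 − 6) − 0 = 0, and there is no ∂_3, so H_2 ≅ 0.

As a check, the Euler characteristic is 6 − 12 + 6 = 0, which agrees with 1 − 1 + 0 = 0.

H_0 = Z,  H_1 = Z,  H_2 = 0.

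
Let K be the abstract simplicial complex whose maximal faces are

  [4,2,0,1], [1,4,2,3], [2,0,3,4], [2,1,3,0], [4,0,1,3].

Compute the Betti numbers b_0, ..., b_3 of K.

b_0 = 1, b_1 = 0, b_2 = 0, b_3 = 1.

K has 5 vertices, 10 edges, 10 triangles, 5 3-simplices.
rank ∂_0 = 0, rank ∂_1 = 4 ⇒ b_0 = 5 − 0 − 4 = 1; all invariant factors of ∂_1 are 1 so no torsion. So H_0 = Z.
rank ∂_1 = 4, rank ∂_2 = 6 ⇒ b_1 = 10 − 4 − 6 = 0; all invariant factors of ∂_2 are 1 so no torsion. So H_1 = 0.
rank ∂_2 = 6, rank ∂_3 = 4 ⇒ b_2 = 10 − 6 − 4 = 0; all invariant factors of ∂_3 are 1 so no torsion. So H_2 = 0.
rank ∂_3 = 4, rank ∂_4 = 0 ⇒ b_3 = 5 − 4 − 0 = 1. So H_3 = Z.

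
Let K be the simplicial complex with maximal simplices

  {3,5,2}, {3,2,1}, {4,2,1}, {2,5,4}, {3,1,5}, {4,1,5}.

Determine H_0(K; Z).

H_0 = Z.

Fix the vertex order 1 < 2 < 3 < 4 < 5 and write every simplex with vertices in increasing order. Then dim K = 2 and the simplices of K are:

  0-simplices (5): [1], [2], [3], [4], [5]
  1-simplices (9): [1,2], [1,3], [1,4], [1,5], [2,3], [2,4], [2,5], [3,5], [4,5]
  2-simplices (6): [1,2,3], [1,2,4], [1,3,5], [1,4,5], [2,3,5], [2,4,5]

so the chain groups are C_0 ≅ Z^5, C_1 ≅ Z^9, C_2 ≅ Z^6.

The boundary map ∂_1: C_1 → C_0 is given by ∂[p,q] = [q] − [p].
The resulting 5×9 matrix has rank 4, and its Smith normal form has invariant factors (1,1,1,1).

The boundary map ∂_2: C_2 → C_1 maps a triangle to the signed sum of its edges. For instance
  ∂[2,3,5] = [3,5] − [2,5] + [2,3],
  ∂[1,4,5] = [4,5] − [1,5] + [1,4].
The 9×6 boundary matrix has rank 5 and Smith normal form diag(1,1,1,1,1).

Reading off H_k = ker ∂_k / im ∂_{k+1}:

  H_0: rank C_0 − rank ∂_1 = 5 − 4 = 1, and the invariant factors of ∂_1 are all 1, so H_0 = Z.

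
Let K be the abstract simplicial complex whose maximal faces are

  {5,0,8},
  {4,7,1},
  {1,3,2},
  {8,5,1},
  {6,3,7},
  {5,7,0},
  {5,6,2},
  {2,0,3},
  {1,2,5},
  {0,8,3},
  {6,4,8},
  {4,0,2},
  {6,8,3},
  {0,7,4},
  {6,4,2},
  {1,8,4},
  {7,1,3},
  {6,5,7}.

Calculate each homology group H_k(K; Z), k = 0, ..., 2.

We work with the vertex ordering 0 < 1 < 2 < 3 < 4 < 5 < 6 < 7 < 8. The simplices of K, each written with vertices in increasing order, are:

  0-simplices (9): [0], [1], [2], [3], [4], [5], [6], [7], [8]
  1-simplices (27): (27 of them)
  2-simplices (18): [0,2,3], [0,2,4], [0,3,8], [0,4,7], [0,5,7], [0,5,8], [1,2,3], [1,2,5], [1,3,7], [1,4,7], [1,4,8], [1,5,8], [2,4,6], [2,5,6], [3,6,7], [3,6,8], [4,6,8], [5,6,7]

so the chain groups are C_0 ≅ Z^9, C_1 ≅ Z^27, C_2 ≅ Z^18.

∂_1: C_1 → C_0 sends each edge [p,q] (with p < q) to q − p. For instance
  ∂[4,8] = [8] − [4].
This gives a 9×27 integer matrix of rank 8; reducing to Smith normal form yields diagonal entries (1,1,1,1,1,1,1,1).

Boundary ∂_2: C_2 → C_1 acts by ∂[p,q,r] = [q,r] − [p,r] + [p,q]. For instance
  ∂[2,5,6] = [5,6] − [2,6] + [2,5],
  ∂[1,4,8] = [4,8] − [1,8] + [1,4].
As a 27×18 matrix over Z this has rank 17, with invariant factors (1,1,1,1,1,1,1,1,1,1,1,1,1,1,1,1,1).

Now H_k = ker ∂_k / im ∂_{k+1}, so:

  H_0: rank C_0 − rank ∂_1 = 9 − 8 = 1, and the invariant factors of ∂_1 are all 1, so H_0 ≅ Z.
  H_1: rank ker ∂_1 − rank ∂_2 = (27 − 8) − 17 = 2, and the invariant factors of ∂_2 are all 1, so H_1 ≅ Z^2.
  H_2: rank ker ∂_2 − rank ∂_3 = (18 − 17) − 0 = 1, and there is no ∂_3, so H_2 ≅ Z.

(K is a triangulation of the torus T^2.)

H_0 = Z,  H_1 = Z^2,  H_2 = Z.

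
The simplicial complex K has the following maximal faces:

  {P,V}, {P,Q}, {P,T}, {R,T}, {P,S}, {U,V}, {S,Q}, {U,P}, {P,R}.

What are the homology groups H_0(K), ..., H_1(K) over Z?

Fix the vertex order P < Q < R < S < T < U < V and write every simplex with vertices in increasing order. Then dim K = 1 and the simplices of K are:

  0-simplices (7): P, Q, R, S, T, U, V
  1-simplices (9): PQ, PR, PS, PT, PU, PV, QS, RT, UV

so the chain groups are C_0 ≅ Z^7, C_1 ≅ Z^9.

∂_1: C_1 → C_0 maps an edge to its endpoints' difference, ∂[p,q] = q − p. For instance
  ∂PQ = Q − P.
The 7×9 boundary matrix has rank 6 and Smith normal form diag(1,1,1,1,1,1).

Reading off H_k = ker ∂_k / im ∂_{k+1}:

  H_0: rank C_0 − rank ∂_1 = 7 − 6 = 1, and the invariant factors of ∂_1 are all 1, so H_0 = Z.
  H_1: rank ker ∂_1 − rank ∂_2 = (9 − 6) − 0 = 3, and there is no ∂_2, so H_1 = Z^3.

As a check, the Euler characteristic is 7 − 9 = -2, which agrees with 1 − 3 = -2.

H_0 ≅ Z,  H_1 ≅ Z^3.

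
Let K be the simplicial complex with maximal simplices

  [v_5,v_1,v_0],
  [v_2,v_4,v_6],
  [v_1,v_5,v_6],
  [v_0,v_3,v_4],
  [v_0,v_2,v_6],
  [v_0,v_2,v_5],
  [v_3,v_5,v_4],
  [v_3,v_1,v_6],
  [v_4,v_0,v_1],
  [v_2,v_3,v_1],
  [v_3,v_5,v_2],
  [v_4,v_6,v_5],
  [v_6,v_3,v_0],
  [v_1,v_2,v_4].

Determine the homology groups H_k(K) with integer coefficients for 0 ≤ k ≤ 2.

H_0 ≅ Z,  H_1 ≅ Z^2,  H_2 ≅ Z.

We work with the vertex ordering v_0 < v_1 < v_2 < v_3 < v_4 < v_5 < v_6. The simplices of K, each written with vertices in increasing order, are:

  0-simplices (7): [v_0], [v_1], [v_2], [v_3], [v_4], [v_5], [v_6]
  1-simplices (21): (21 of them)
  2-simplices (14): (14 of them)

so the chain groups are C_0 ≅ Z^7, C_1 ≅ Z^21, C_2 ≅ Z^14.

Boundary ∂_1: C_1 → C_0 maps an edge to its endpoints' difference, ∂[p,q] = q − p. For instance
  ∂[v_0,v_5] = [v_5] − [v_0].
The 7×21 boundary matrix has rank 6 and Smith normal form diag(1,1,1,1,1,1).

∂_2: C_2 → C_1 maps a triangle to the signed sum of its edges. For instance
  ∂[v_0,v_3,v_4] = [v_3,v_4] − [v_0,v_4] + [v_0,v_3],
  ∂[v_2,v_4,v_6] = [v_4,v_6] − [v_2,v_6] + [v_2,v_4].
This gives a 21×14 integer matrix of rank 13; reducing to Smith normal form yields diagonal entries (1,1,1,1,1,1,1,1,1,1,1,1,1).

Now H_k = ker ∂_k / im ∂_{k+1}, so:

  H_0: rank C_0 − rank ∂_1 = 7 − 6 = 1, and the invariant factors of ∂_1 are all 1, so H_0 ≅ Z.
  H_1: rank ker ∂_1 − rank ∂_2 = (21 − 6) − 13 = 2, and the invariant factors of ∂_2 are all 1, so H_1 ≅ Z^2.
  H_2: rank ker ∂_2 − rank ∂_3 = (14 − 13) − 0 = 1, and there is no ∂_3, so H_2 ≅ Z.

(K is a triangulation of the torus T^2.)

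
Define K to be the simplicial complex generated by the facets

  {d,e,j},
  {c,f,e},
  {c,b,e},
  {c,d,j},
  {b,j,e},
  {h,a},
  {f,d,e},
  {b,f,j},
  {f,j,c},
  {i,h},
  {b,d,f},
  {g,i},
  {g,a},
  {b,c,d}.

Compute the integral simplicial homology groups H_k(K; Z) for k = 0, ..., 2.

H_0 ≅ Z^2,  H_1 ≅ Z × Z/2,  H_2 = 0.

Take the total order a < b < c < d < e < f < g < h < i < j on the vertex set. Then K (dimension 2) consists of the simplices:

  0-simplices (10): a, b, c, d, e, f, g, h, i, j
  1-simplices (19): ag, ah, bc, bd, be, bf, bj, cd, ce, cf, cj, de, df, dj, ef, ej, fj, gi, hi
  2-simplices (10): bcd, bce, bdf, bej, bfj, cdj, cef, cfj, def, dej

Hence C_0 ≅ Z^10, C_1 ≅ Z^19, C_2 ≅ Z^10.

Boundary ∂_1: C_1 → C_0 sends each edge [p,q] (with p < q) to q − p.
As a 10×19 matrix over Z this has rank 8, with invariant factors (1,1,1,1,1,1,1,1).

Boundary ∂_2: C_2 → C_1 sends each 2-simplex [p,q,r] to [q,r] − [p,r] + [p,q]. For instance
  ∂cdj = dj − cj + cd,
  ∂bcd = cd − bd + bc.
The resulting 19×10 matrix has rank 10, and its Smith normal form has invariant factors (1,1,1,1,1,1,1,1,1,2).

Computing H_k = (kernel of ∂_k) / (image of ∂_{k+1}):

  H_0: rank C_0 − rank ∂_1 = 10 − 8 = 2, and the invariant factors of ∂_1 are all 1, so H_0 ≅ Z^2.
  H_1: rank ker ∂_1 − rank ∂_2 = (19 − 8) − 10 = 1, and ∂_2 has invariant factor 2 > 1, so H_1 ≅ Z × Z/2.
  H_2: rank ker ∂_2 − rank ∂_3 = (10 − 10) − 0 = 0, and there is no ∂_3, so H_2 ≅ 0.

As a check, the Euler characteristic is 10 − 19 + 10 = 1, which agrees with 2 − 1 + 0 = 1.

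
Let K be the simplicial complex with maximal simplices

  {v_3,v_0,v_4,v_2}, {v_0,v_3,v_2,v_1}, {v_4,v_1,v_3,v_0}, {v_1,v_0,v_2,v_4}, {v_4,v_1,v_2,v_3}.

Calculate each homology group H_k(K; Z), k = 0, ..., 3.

Fix the vertex order v_0 < v_1 < v_2 < v_3 < v_4 and write every simplex with vertices in increasing order. Then dim K = 3 and the simplices of K are:

  0-simplices (5): [v_0], [v_1], [v_2], [v_3], [v_4]
  1-simplices (10): [v_0,v_1], [v_0,v_2], [v_0,v_3], [v_0,v_4], [v_1,v_2], [v_1,v_3], [v_1,v_4], [v_2,v_3], [v_2,v_4], [v_3,v_4]
  2-simplices (10): [v_0,v_1,v_2], [v_0,v_1,v_3], [v_0,v_1,v_4], [v_0,v_2,v_3], [v_0,v_2,v_4], [v_0,v_3,v_4], [v_1,v_2,v_3], [v_1,v_2,v_4], [v_1,v_3,v_4], [v_2,v_3,v_4]
  3-simplices (5): [v_0,v_1,v_2,v_3], [v_0,v_1,v_2,v_4], [v_0,v_1,v_3,v_4], [v_0,v_2,v_3,v_4], [v_1,v_2,v_3,v_4]

so the chain groups are C_0 ≅ Z^5, C_1 ≅ Z^10, C_2 ≅ Z^10, C_3 ≅ Z^5.

Boundary ∂_1: C_1 → C_0 is given by ∂[p,q] = [q] − [p]. For instance
  ∂[v_2,v_4] = [v_4] − [v_2].
As a 5×10 matrix over Z this has rank 4, with invariant factors (1,1,1,1).

Boundary ∂_2: C_2 → C_1 sends each 2-simplex [p,q,r] to [q,r] − [p,r] + [p,q]. For instance
  ∂[v_0,v_2,v_4] = [v_2,v_4] − [v_0,v_4] + [v_0,v_2],
  ∂[v_0,v_1,v_2] = [v_1,v_2] − [v_0,v_2] + [v_0,v_1].
As a 10×10 matrix over Z this has rank 6, with invariant factors (1,1,1,1,1,1).

The boundary map ∂_3: C_3 → C_2 sends each 3-simplex σ to the alternating sum Σ_i (−1)^i (σ with its i-th vertex removed). For instance
  ∂[v_0,v_1,v_2,v_4] = [v_1,v_2,v_4] − [v_0,v_2,v_4] + [v_0,v_1,v_4] − [v_0,v_1,v_2],
  ∂[v_0,v_1,v_2,v_3] = [v_1,v_2,v_3] − [v_0,v_2,v_3] + [v_0,v_1,v_3] − [v_0,v_1,v_2].
As a 10×5 matrix over Z this has rank 4, with invariant factors (1,1,1,1).

Reading off H_k = ker ∂_k / im ∂_{k+1}:

  H_0: rank C_0 − rank ∂_1 = 5 − 4 = 1, and the invariant factors of ∂_1 are all 1, so H_0 = Z.
  H_1: rank ker ∂_1 − rank ∂_2 = (10 − 4) − 6 = 0, and the invariant factors of ∂_2 are all 1, so H_1 = 0.
  H_2: rank ker ∂_2 − rank ∂_3 = (10 − 6) − 4 = 0, and the invariant factors of ∂_3 are all 1, so H_2 = 0.
  H_3: rank ker ∂_3 − rank ∂_4 = (5 − 4) − 0 = 1, and there is no ∂_4, so H_3 = Z.

H_0 ≅ Z,  H_1 = 0,  H_2 = 0,  H_3 ≅ Z.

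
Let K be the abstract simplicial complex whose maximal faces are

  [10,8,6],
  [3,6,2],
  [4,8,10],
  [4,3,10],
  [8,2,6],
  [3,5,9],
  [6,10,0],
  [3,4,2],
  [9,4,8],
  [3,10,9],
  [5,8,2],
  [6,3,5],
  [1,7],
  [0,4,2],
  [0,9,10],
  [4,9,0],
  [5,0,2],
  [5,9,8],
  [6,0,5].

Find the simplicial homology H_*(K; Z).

K has 11 vertices, 28 edges, 18 triangles.
rank ∂_0 = 0, rank ∂_1 = 9 ⇒ b_0 = 11 − 0 − 9 = 2; all invariant factors of ∂_1 are 1 so no torsion. So H_0 ≅ Z^2.
rank ∂_1 = 9, rank ∂_2 = 18 ⇒ b_1 = 28 − 9 − 18 = 1; ∂_2 has invariant factor(s) [2] giving torsion. So H_1 ≅ Z × Z/2.
rank ∂_2 = 18, rank ∂_3 = 0 ⇒ b_2 = 18 − 18 − 0 = 0. So H_2 ≅ 0.

H_0 = Z^2,  H_1 = Z × Z/2,  H_2 = 0.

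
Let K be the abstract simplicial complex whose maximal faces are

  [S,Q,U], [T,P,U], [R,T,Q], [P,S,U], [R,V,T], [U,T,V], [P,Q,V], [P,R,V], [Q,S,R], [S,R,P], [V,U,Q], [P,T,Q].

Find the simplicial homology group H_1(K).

Take the total order P < Q < R < S < T < U < V on the vertex set. Then K (dimension 2) consists of the simplices:

  0-simplices (7): P, Q, R, S, T, U, V
  1-simplices (18): PQ, PR, PS, PT, PU, PV, QR, QS, QT, QU, QV, RS, RT, RV, SU, TU, TV, UV
  2-simplices (12): PQT, PQV, PRS, PRV, PSU, PTU, QRS, QRT, QSU, QUV, RTV, TUV

Hence C_0 ≅ Z^7, C_1 ≅ Z^18, C_2 ≅ Z^12.

∂_1: C_1 → C_0 maps an edge to its endpoints' difference, ∂[p,q] = q − p. For instance
  ∂QU = U − Q.
The 7×18 boundary matrix has rank 6 and Smith normal form diag(1,1,1,1,1,1).

∂_2: C_2 → C_1 sends each 2-simplex [p,q,r] to [q,r] − [p,r] + [p,q]. For instance
  ∂QRT = RT − QT + QR,
  ∂QRS = RS − QS + QR.
As a 18×12 matrix over Z this has rank 12, with invariant factors (1,1,1,1,1,1,1,1,1,1,1,2).

Now H_k = ker ∂_k / im ∂_{k+1}, so:

  H_1: rank ker ∂_1 − rank ∂_2 = (18 − 6) − 12 = 0, and ∂_2 has invariant factor 2 > 1, so H_1 = Z/2.

(K is a triangulation of the real projective plane RP^2.)

H_1 ≅ Z/2.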